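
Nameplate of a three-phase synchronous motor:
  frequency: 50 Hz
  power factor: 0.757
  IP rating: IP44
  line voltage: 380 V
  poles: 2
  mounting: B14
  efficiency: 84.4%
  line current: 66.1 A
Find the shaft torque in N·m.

P_in = √3·V·I·cosφ = 1.732 × 380 × 66.1 × 0.757 = 32933 W
P_out = η·P_in = 0.844 × 32933 = 27795 W
n = n_s = 120×50/2 = 3000 rpm (synchronous)
ω = 2π×3000/60 = 314.2 rad/s
τ = P_out/ω = 27795/314.2 = 88.5 N·m

88.5 N·m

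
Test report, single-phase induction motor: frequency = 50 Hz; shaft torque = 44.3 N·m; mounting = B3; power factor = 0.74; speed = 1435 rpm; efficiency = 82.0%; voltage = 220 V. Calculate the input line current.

49.9 A

ω = 2π×1435/60 = 150.3 rad/s; P_out = τω = 44.3 × 150.3 = 6658 W
P_in = P_out / η = 6658 / 0.820 = 8120 W
I = P_in / (V·cosφ) = 8120 / (220 × 0.74) = 49.9 A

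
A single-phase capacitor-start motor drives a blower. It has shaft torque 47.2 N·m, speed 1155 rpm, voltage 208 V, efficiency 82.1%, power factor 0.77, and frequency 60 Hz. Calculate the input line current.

ω = 2π×1155/60 = 121 rad/s; P_out = τω = 47.2 × 121 = 5711 W
P_in = P_out / η = 5711 / 0.821 = 6956 W
I = P_in / (V·cosφ) = 6956 / (208 × 0.77) = 43.4 A

43.4 A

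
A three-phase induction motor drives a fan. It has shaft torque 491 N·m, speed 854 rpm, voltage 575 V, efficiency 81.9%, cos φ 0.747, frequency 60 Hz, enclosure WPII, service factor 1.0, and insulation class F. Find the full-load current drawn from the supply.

72.1 A

ω = 2π×854/60 = 89.43 rad/s; P_out = τω = 491 × 89.43 = 43910 W
P_in = P_out / η = 43910 / 0.819 = 53614 W
I_L = P_in / (√3·V_L·cosφ) = 53614 / (1.732 × 575 × 0.747) = 72.1 A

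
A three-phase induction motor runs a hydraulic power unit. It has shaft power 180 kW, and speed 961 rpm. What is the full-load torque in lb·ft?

1320 lb·ft

ω = 2π × 961/60 = 100.6 rad/s
τ = P/ω = 180000/100.6 = 1789 N·m
In lb·ft: 1789/1.356 = 1320 lb·ft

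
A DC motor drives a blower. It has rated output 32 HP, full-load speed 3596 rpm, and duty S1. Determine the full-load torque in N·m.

63.4 N·m

P_out = 32 × 746 = 23872 W
ω = 2π × 3596/60 = 376.6 rad/s
τ = P_out/ω = 23872/376.6 = 63.4 N·m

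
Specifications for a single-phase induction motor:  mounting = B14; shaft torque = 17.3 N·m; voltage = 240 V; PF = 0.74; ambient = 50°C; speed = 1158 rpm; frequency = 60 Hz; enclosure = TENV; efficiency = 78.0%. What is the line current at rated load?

ω = 2π×1158/60 = 121.3 rad/s; P_out = τω = 17.3 × 121.3 = 2098 W
P_in = P_out / η = 2098 / 0.780 = 2690 W
I = P_in / (V·cosφ) = 2690 / (240 × 0.74) = 15.1 A

15.1 A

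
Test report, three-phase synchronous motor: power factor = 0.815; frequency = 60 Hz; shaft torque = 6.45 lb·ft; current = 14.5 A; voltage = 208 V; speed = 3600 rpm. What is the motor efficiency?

77.4 %

τ = 6.45 lb·ft × 1.356 = 8.746 N·m
ω = 2π × 3600/60 = 377 rad/s; P_out = τω = 8.746 × 377 = 3297 W
P_in = √3·V_L·I_L·cosφ = 1.732 × 208 × 14.5 × 0.815 = 4257 W
η = P_out / P_in = 3297 / 4257 = 0.774 = 77.4%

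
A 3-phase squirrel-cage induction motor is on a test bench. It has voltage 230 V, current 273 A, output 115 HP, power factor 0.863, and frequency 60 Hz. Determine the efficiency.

P_out = 115 × 746 = 85790 W
P_in = √3·V_L·I_L·cosφ = 1.732 × 230 × 273 × 0.863 = 93853 W
η = P_out / P_in = 85790 / 93853 = 0.914 = 91.4%

91.4 %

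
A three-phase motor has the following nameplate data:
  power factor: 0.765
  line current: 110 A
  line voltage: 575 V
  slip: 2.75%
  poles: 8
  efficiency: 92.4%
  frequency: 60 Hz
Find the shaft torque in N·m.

P_in = √3·V·I·cosφ = 1.732 × 575 × 110 × 0.765 = 83805 W
P_out = η·P_in = 0.924 × 83805 = 77436 W
n_s = 120×60/8 = 900 rpm; n = 900×(1−0.0275) = 875 rpm
ω = 2π×875/60 = 91.63 rad/s
τ = P_out/ω = 77436/91.63 = 845 N·m

845 N·m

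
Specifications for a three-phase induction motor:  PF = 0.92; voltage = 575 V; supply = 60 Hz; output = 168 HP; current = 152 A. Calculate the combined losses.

P_in = √3·V·I·cosφ = 1.732×575×152×0.92 = 139267 W
P_out = 168×746 = 125328 W
Losses = P_in − P_out = 139267 − 125328 = 13939 W

13.9 kW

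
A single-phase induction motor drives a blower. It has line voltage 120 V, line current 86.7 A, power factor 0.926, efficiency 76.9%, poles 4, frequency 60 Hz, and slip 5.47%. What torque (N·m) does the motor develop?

41.6 N·m

P_in = V·I·cosφ = 120 × 86.7 × 0.926 = 9634 W
P_out = η·P_in = 0.769 × 9634 = 7409 W
n_s = 120×60/4 = 1800 rpm; n = 1800×(1−0.0547) = 1702 rpm
ω = 2π×1702/60 = 178.2 rad/s
τ = P_out/ω = 7409/178.2 = 41.6 N·m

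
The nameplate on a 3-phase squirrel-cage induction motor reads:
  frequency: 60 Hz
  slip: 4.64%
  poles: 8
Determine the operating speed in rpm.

n_s = 120f/p = 120×60/8 = 900 rpm
n = n_s(1 − s) = 900 × (1 − 0.0464) = 858 rpm

858 rpm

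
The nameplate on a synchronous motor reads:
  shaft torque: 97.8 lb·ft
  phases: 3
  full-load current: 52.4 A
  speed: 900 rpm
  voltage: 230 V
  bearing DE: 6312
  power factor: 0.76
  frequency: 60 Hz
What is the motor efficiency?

78.8 %

τ = 97.8 lb·ft × 1.356 = 132.6 N·m
ω = 2π × 900/60 = 94.25 rad/s; P_out = τω = 132.6 × 94.25 = 12498 W
P_in = √3·V_L·I_L·cosφ = 1.732 × 230 × 52.4 × 0.76 = 15864 W
η = P_out / P_in = 12498 / 15864 = 0.788 = 78.8%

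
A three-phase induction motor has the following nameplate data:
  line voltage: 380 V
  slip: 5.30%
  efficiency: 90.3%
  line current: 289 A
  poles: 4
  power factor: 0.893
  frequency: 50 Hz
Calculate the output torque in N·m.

1030 N·m

P_in = √3·V·I·cosφ = 1.732 × 380 × 289 × 0.893 = 169856 W
P_out = η·P_in = 0.903 × 169856 = 153380 W
n_s = 120×50/4 = 1500 rpm; n = 1500×(1−0.053) = 1421 rpm
ω = 2π×1421/60 = 148.8 rad/s
τ = P_out/ω = 153380/148.8 = 1030 N·m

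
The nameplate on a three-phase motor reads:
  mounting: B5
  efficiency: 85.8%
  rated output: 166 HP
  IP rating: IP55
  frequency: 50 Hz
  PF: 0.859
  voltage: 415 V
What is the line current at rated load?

234 A

P_out = 166 × 746 = 123836 W
P_in = P_out / η = 123836 / 0.858 = 144331 W
I_L = P_in / (√3·V_L·cosφ) = 144331 / (1.732 × 415 × 0.859) = 234 A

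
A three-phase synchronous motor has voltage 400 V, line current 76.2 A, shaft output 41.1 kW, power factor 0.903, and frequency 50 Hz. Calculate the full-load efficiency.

86.2 %

P_out = 41.1 kW = 41100 W
P_in = √3·V_L·I_L·cosφ = 1.732 × 400 × 76.2 × 0.903 = 47671 W
η = P_out / P_in = 41100 / 47671 = 0.862 = 86.2%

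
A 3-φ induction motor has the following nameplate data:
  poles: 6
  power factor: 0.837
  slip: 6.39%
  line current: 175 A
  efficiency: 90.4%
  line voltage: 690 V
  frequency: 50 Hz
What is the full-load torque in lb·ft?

P_in = √3·V·I·cosφ = 1.732 × 690 × 175 × 0.837 = 175049 W
P_out = η·P_in = 0.904 × 175049 = 158244 W
n_s = 120×50/6 = 1000 rpm; n = 1000×(1−0.0639) = 936 rpm
ω = 2π×936/60 = 98.02 rad/s
τ = P_out/ω = 158244/98.02 = 1614 N·m
In lb·ft: 1614/1.356 = 1190 lb·ft

1190 lb·ft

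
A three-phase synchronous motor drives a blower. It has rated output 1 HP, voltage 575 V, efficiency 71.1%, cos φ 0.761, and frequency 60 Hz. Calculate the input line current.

P_out = 1 × 746 = 746 W
P_in = P_out / η = 746 / 0.711 = 1049 W
I_L = P_in / (√3·V_L·cosφ) = 1049 / (1.732 × 575 × 0.761) = 1.38 A

1.38 A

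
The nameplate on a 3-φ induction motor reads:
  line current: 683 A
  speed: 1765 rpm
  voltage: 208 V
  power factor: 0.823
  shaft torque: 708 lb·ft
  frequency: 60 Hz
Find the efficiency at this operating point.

87.6 %

τ = 708 lb·ft × 1.356 = 960 N·m
ω = 2π × 1765/60 = 184.8 rad/s; P_out = τω = 960 × 184.8 = 177408 W
P_in = √3·V_L·I_L·cosφ = 1.732 × 208 × 683 × 0.823 = 202503 W
η = P_out / P_in = 177408 / 202503 = 0.876 = 87.6%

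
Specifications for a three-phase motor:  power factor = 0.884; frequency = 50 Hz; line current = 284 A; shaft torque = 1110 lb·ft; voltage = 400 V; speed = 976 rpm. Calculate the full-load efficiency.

τ = 1110 lb·ft × 1.356 = 1505 N·m
ω = 2π × 976/60 = 102.2 rad/s; P_out = τω = 1505 × 102.2 = 153811 W
P_in = √3·V_L·I_L·cosφ = 1.732 × 400 × 284 × 0.884 = 173932 W
η = P_out / P_in = 153811 / 173932 = 0.884 = 88.4%

88.4 %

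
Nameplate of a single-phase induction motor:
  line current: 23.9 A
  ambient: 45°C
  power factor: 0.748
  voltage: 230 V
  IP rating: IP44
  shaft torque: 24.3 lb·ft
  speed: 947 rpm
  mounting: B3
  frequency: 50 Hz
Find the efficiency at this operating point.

τ = 24.3 lb·ft × 1.356 = 32.95 N·m
ω = 2π × 947/60 = 99.17 rad/s; P_out = τω = 32.95 × 99.17 = 3268 W
P_in = V·I·cosφ = 230 × 23.9 × 0.748 = 4112 W
η = P_out / P_in = 3268 / 4112 = 0.795 = 79.5%

79.5 %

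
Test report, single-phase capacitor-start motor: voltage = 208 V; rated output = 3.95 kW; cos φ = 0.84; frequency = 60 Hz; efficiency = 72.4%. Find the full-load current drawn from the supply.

P_out = 3.95 kW = 3950 W
P_in = P_out / η = 3950 / 0.724 = 5456 W
I = P_in / (V·cosφ) = 5456 / (208 × 0.84) = 31.2 A

31.2 A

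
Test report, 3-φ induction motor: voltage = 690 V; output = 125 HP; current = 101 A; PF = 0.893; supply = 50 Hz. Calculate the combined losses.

14500 W

P_in = √3·V·I·cosφ = 1.732×690×101×0.893 = 107788 W
P_out = 125×746 = 93250 W
Losses = P_in − P_out = 107788 − 93250 = 14538 W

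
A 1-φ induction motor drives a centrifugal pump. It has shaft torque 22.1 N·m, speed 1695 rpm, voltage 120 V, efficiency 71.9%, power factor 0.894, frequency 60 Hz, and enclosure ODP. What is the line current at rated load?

50.9 A

ω = 2π×1695/60 = 177.5 rad/s; P_out = τω = 22.1 × 177.5 = 3923 W
P_in = P_out / η = 3923 / 0.719 = 5456 W
I = P_in / (V·cosφ) = 5456 / (120 × 0.894) = 50.9 A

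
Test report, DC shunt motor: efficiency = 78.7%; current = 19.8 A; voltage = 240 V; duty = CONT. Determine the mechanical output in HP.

5.01 HP

P_in = V·I = 240 × 19.8 = 4752 W
P_out = η·P_in = 0.787 × 4752 = 3740 W
= 3740/746 = 5.01 HP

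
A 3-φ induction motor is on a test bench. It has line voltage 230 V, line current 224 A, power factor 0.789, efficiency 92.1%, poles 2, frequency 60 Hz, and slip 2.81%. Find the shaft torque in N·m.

177 N·m

P_in = √3·V·I·cosφ = 1.732 × 230 × 224 × 0.789 = 70405 W
P_out = η·P_in = 0.921 × 70405 = 64843 W
n_s = 120×60/2 = 3600 rpm; n = 3600×(1−0.0281) = 3499 rpm
ω = 2π×3499/60 = 366.4 rad/s
τ = P_out/ω = 64843/366.4 = 177 N·m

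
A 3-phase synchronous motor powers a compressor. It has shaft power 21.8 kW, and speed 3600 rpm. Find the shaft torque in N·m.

57.8 N·m

ω = 2π × 3600/60 = 377 rad/s
τ = P/ω = 21800/377 = 57.8 N·m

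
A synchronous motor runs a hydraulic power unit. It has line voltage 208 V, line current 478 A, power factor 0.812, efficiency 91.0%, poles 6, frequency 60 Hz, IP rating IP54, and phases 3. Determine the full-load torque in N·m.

1010 N·m

P_in = √3·V·I·cosφ = 1.732 × 208 × 478 × 0.812 = 139828 W
P_out = η·P_in = 0.91 × 139828 = 127243 W
n = n_s = 120×60/6 = 1200 rpm (synchronous)
ω = 2π×1200/60 = 125.7 rad/s
τ = P_out/ω = 127243/125.7 = 1010 N·m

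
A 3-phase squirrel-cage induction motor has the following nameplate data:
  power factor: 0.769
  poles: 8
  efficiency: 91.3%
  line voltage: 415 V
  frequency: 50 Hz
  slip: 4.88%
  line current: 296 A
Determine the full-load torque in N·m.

P_in = √3·V·I·cosφ = 1.732 × 415 × 296 × 0.769 = 163612 W
P_out = η·P_in = 0.913 × 163612 = 149378 W
n_s = 120×50/8 = 750 rpm; n = 750×(1−0.0488) = 713 rpm
ω = 2π×713/60 = 74.67 rad/s
τ = P_out/ω = 149378/74.67 = 2000 N·m

2000 N·m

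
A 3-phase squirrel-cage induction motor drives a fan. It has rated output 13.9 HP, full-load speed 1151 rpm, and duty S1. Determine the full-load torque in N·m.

P_out = 13.9 × 746 = 10369 W
ω = 2π × 1151/60 = 120.5 rad/s
τ = P_out/ω = 10369/120.5 = 86 N·m

86 N·m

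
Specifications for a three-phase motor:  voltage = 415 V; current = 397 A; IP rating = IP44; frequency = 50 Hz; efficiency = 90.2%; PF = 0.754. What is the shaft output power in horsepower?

P_in = √3·V·I·cosφ = 1.732 × 415 × 397 × 0.754 = 215158 W
P_out = η·P_in = 0.902 × 215158 = 194073 W
= 194073/746 = 260 HP

260 HP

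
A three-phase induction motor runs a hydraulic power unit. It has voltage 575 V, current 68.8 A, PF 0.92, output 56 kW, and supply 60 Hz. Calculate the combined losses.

7.04 kW

P_in = √3·V·I·cosφ = 1.732×575×68.8×0.92 = 63036 W
P_out = 56000 W
Losses = P_in − P_out = 63036 − 56000 = 7036 W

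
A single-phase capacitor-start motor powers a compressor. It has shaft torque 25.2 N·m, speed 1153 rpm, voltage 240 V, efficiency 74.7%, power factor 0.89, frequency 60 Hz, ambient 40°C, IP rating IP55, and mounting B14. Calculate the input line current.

19.1 A

ω = 2π×1153/60 = 120.7 rad/s; P_out = τω = 25.2 × 120.7 = 3042 W
P_in = P_out / η = 3042 / 0.747 = 4072 W
I = P_in / (V·cosφ) = 4072 / (240 × 0.89) = 19.1 A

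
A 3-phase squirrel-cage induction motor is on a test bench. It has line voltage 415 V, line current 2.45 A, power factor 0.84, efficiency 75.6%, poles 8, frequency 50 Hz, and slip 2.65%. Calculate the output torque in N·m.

14.6 N·m

P_in = √3·V·I·cosφ = 1.732 × 415 × 2.45 × 0.84 = 1479 W
P_out = η·P_in = 0.756 × 1479 = 1118 W
n_s = 120×50/8 = 750 rpm; n = 750×(1−0.0265) = 730 rpm
ω = 2π×730/60 = 76.45 rad/s
τ = P_out/ω = 1118/76.45 = 14.6 N·m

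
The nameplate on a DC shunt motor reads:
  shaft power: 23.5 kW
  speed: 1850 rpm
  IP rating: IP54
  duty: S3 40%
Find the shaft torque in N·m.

ω = 2π × 1850/60 = 193.7 rad/s
τ = P/ω = 23500/193.7 = 121 N·m

121 N·m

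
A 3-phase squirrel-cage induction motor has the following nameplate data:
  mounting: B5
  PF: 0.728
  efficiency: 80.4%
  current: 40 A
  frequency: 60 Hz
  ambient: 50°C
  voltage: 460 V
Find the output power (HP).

P_in = √3·V·I·cosφ = 1.732 × 460 × 40 × 0.728 = 23200 W
P_out = η·P_in = 0.804 × 23200 = 18653 W
= 18653/746 = 25 HP

25 HP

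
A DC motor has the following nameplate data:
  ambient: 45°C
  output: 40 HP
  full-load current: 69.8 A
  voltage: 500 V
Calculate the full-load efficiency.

P_out = 40 × 746 = 29840 W
P_in = V·I = 500 × 69.8 = 34900 W
η = P_out / P_in = 29840 / 34900 = 0.855 = 85.5%

85.5 %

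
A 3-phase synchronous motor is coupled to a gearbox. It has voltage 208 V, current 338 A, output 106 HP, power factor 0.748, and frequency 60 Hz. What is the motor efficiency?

P_out = 106 × 746 = 79076 W
P_in = √3·V_L·I_L·cosφ = 1.732 × 208 × 338 × 0.748 = 91081 W
η = P_out / P_in = 79076 / 91081 = 0.868 = 86.8%

86.8 %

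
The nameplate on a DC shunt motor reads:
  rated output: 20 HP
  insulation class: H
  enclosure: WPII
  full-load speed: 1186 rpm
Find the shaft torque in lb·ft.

88.6 lb·ft

P_out = 20 × 746 = 14920 W
ω = 2π × 1186/60 = 124.2 rad/s
τ = P_out/ω = 14920/124.2 = 120.1 N·m
In lb·ft: 120.1/1.356 = 88.6 lb·ft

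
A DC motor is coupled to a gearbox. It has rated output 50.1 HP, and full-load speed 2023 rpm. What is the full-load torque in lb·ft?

130 lb·ft

P_out = 50.1 × 746 = 37375 W
ω = 2π × 2023/60 = 211.8 rad/s
τ = P_out/ω = 37375/211.8 = 176.5 N·m
In lb·ft: 176.5/1.356 = 130 lb·ft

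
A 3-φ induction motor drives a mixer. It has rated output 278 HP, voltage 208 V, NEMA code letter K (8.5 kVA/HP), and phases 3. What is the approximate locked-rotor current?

6560 A

S_LR = 8.5 × 278 = 2363 kVA
I_LR = S_LR/(√3·V_L) = 2363000/(1.732×208) = 6560 A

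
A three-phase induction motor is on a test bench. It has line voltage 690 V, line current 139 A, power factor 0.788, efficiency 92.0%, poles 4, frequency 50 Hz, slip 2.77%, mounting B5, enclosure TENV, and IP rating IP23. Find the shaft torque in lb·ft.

P_in = √3·V·I·cosφ = 1.732 × 690 × 139 × 0.788 = 130900 W
P_out = η·P_in = 0.92 × 130900 = 120428 W
n_s = 120×50/4 = 1500 rpm; n = 1500×(1−0.0277) = 1458 rpm
ω = 2π×1458/60 = 152.7 rad/s
τ = P_out/ω = 120428/152.7 = 788.7 N·m
In lb·ft: 788.7/1.356 = 582 lb·ft

582 lb·ft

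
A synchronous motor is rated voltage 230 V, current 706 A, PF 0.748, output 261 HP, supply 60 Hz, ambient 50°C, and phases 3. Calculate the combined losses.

P_in = √3·V·I·cosφ = 1.732×230×706×0.748 = 210369 W
P_out = 261×746 = 194706 W
Losses = P_in − P_out = 210369 − 194706 = 15663 W

15.7 kW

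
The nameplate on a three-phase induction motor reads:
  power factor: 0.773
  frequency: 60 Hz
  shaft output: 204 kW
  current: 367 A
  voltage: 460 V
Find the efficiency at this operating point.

P_out = 204 kW = 204000 W
P_in = √3·V_L·I_L·cosφ = 1.732 × 460 × 367 × 0.773 = 226022 W
η = P_out / P_in = 204000 / 226022 = 0.903 = 90.3%

90.3 %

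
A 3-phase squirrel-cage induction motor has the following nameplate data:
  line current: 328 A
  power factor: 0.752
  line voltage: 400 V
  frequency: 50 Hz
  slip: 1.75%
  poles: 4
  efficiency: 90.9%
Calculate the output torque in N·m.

P_in = √3·V·I·cosφ = 1.732 × 400 × 328 × 0.752 = 170883 W
P_out = η·P_in = 0.909 × 170883 = 155333 W
n_s = 120×50/4 = 1500 rpm; n = 1500×(1−0.0175) = 1474 rpm
ω = 2π×1474/60 = 154.4 rad/s
τ = P_out/ω = 155333/154.4 = 1010 N·m

1010 N·m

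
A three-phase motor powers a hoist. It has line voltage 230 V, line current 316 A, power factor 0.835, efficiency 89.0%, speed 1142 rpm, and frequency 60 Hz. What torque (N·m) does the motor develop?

782 N·m

P_in = √3·V·I·cosφ = 1.732 × 230 × 316 × 0.835 = 105111 W
P_out = η·P_in = 0.89 × 105111 = 93549 W
n = 1142 rpm
ω = 2π×1142/60 = 119.6 rad/s
τ = P_out/ω = 93549/119.6 = 782 N·m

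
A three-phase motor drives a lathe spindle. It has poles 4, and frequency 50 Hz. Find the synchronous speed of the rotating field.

n_s = 120f/p = 120×50/4 = 1500 rpm

1500 rpm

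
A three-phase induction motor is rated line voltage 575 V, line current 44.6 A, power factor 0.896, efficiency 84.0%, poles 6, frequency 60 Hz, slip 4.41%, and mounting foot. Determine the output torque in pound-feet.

205 lb·ft

P_in = √3·V·I·cosφ = 1.732 × 575 × 44.6 × 0.896 = 39798 W
P_out = η·P_in = 0.84 × 39798 = 33430 W
n_s = 120×60/6 = 1200 rpm; n = 1200×(1−0.0441) = 1147 rpm
ω = 2π×1147/60 = 120.1 rad/s
τ = P_out/ω = 33430/120.1 = 278.4 N·m
In lb·ft: 278.4/1.356 = 205 lb·ft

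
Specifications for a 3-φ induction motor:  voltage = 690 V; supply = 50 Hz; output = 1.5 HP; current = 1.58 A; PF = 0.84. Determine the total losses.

P_in = √3·V·I·cosφ = 1.732×690×1.58×0.84 = 1586 W
P_out = 1.5×746 = 1119 W
Losses = P_in − P_out = 1586 − 1119 = 467 W

467 W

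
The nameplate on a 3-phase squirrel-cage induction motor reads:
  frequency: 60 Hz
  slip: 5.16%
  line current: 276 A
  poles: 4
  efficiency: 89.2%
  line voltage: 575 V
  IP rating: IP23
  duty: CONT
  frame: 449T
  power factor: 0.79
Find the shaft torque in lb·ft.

P_in = √3·V·I·cosφ = 1.732 × 575 × 276 × 0.79 = 217146 W
P_out = η·P_in = 0.892 × 217146 = 193694 W
n_s = 120×60/4 = 1800 rpm; n = 1800×(1−0.0516) = 1707 rpm
ω = 2π×1707/60 = 178.8 rad/s
τ = P_out/ω = 193694/178.8 = 1083 N·m
In lb·ft: 1083/1.356 = 799 lb·ft

799 lb·ft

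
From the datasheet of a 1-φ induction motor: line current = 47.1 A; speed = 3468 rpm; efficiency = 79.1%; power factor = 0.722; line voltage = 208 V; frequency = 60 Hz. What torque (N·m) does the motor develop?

P_in = V·I·cosφ = 208 × 47.1 × 0.722 = 7073 W
P_out = η·P_in = 0.791 × 7073 = 5595 W
n = 3468 rpm
ω = 2π×3468/60 = 363.2 rad/s
τ = P_out/ω = 5595/363.2 = 15.4 N·m

15.4 N·m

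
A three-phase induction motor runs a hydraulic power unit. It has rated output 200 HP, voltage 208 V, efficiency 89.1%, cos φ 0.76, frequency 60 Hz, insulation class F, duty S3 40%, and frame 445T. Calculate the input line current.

P_out = 200 × 746 = 149200 W
P_in = P_out / η = 149200 / 0.891 = 167452 W
I_L = P_in / (√3·V_L·cosφ) = 167452 / (1.732 × 208 × 0.76) = 612 A

612 A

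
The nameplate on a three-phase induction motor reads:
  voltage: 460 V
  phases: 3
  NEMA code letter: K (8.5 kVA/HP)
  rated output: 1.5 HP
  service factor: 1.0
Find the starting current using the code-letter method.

16 A

S_LR = 8.5 × 1.5 = 12.75 kVA
I_LR = S_LR/(√3·V_L) = 12750/(1.732×460) = 16 A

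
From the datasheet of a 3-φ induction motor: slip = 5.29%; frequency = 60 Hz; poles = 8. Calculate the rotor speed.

852 rpm

n_s = 120f/p = 120×60/8 = 900 rpm
n = n_s(1 − s) = 900 × (1 − 0.0529) = 852 rpm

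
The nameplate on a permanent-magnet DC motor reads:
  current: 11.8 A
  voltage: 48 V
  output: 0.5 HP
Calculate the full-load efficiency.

P_out = 0.5 × 746 = 373 W
P_in = V·I = 48 × 11.8 = 566 W
η = P_out / P_in = 373 / 566 = 0.659 = 65.9%

65.9 %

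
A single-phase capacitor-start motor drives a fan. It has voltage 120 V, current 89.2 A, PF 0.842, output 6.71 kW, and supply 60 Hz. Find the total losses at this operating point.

2300 W

P_in = V·I·cosφ = 120×89.2×0.842 = 9013 W
P_out = 6710 W
Losses = P_in − P_out = 9013 − 6710 = 2303 W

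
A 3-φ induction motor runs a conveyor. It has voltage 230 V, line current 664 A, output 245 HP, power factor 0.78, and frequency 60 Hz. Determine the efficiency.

P_out = 245 × 746 = 182770 W
P_in = √3·V_L·I_L·cosφ = 1.732 × 230 × 664 × 0.78 = 206319 W
η = P_out / P_in = 182770 / 206319 = 0.886 = 88.6%

88.6 %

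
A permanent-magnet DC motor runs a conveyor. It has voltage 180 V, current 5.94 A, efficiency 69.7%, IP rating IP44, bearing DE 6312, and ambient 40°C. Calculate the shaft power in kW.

P_in = V·I = 180 × 5.94 = 1069 W
P_out = η·P_in = 0.697 × 1069 = 745 W

0.745 kW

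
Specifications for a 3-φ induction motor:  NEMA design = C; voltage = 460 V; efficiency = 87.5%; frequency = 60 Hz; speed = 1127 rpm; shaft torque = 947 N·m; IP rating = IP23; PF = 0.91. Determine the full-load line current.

176 A

ω = 2π×1127/60 = 118 rad/s; P_out = τω = 947 × 118 = 111746 W
P_in = P_out / η = 111746 / 0.875 = 127710 W
I_L = P_in / (√3·V_L·cosφ) = 127710 / (1.732 × 460 × 0.91) = 176 A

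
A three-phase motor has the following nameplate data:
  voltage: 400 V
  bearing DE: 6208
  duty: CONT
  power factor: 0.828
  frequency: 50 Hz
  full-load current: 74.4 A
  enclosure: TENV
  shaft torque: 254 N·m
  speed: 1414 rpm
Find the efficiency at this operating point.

88.1 %

ω = 2π × 1414/60 = 148.1 rad/s; P_out = τω = 254 × 148.1 = 37617 W
P_in = √3·V_L·I_L·cosφ = 1.732 × 400 × 74.4 × 0.828 = 42679 W
η = P_out / P_in = 37617 / 42679 = 0.881 = 88.1%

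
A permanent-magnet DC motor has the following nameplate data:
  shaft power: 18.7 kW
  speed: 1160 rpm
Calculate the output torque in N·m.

154 N·m

ω = 2π × 1160/60 = 121.5 rad/s
τ = P/ω = 18700/121.5 = 154 N·m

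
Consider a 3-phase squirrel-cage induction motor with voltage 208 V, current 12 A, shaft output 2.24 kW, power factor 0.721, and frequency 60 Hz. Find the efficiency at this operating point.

71.9 %

P_out = 2.24 kW = 2240 W
P_in = √3·V_L·I_L·cosφ = 1.732 × 208 × 12 × 0.721 = 3117 W
η = P_out / P_in = 2240 / 3117 = 0.719 = 71.9%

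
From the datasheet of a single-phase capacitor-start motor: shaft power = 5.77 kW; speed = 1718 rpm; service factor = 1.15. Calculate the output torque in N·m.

32.1 N·m

ω = 2π × 1718/60 = 179.9 rad/s
τ = P/ω = 5770/179.9 = 32.1 N·m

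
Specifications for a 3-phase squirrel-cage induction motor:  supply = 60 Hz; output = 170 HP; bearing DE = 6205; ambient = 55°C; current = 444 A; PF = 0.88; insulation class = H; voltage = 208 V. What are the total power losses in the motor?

P_in = √3·V·I·cosφ = 1.732×208×444×0.88 = 140759 W
P_out = 170×746 = 126820 W
Losses = P_in − P_out = 140759 − 126820 = 13939 W

13.9 kW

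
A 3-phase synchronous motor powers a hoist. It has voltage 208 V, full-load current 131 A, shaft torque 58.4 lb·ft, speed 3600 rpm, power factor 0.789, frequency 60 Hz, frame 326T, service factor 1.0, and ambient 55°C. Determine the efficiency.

80.2 %

τ = 58.4 lb·ft × 1.356 = 79.19 N·m
ω = 2π × 3600/60 = 377 rad/s; P_out = τω = 79.19 × 377 = 29855 W
P_in = √3·V_L·I_L·cosφ = 1.732 × 208 × 131 × 0.789 = 37236 W
η = P_out / P_in = 29855 / 37236 = 0.802 = 80.2%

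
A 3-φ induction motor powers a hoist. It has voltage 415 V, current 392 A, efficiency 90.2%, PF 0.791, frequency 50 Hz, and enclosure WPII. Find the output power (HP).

269 HP

P_in = √3·V·I·cosφ = 1.732 × 415 × 392 × 0.791 = 222874 W
P_out = η·P_in = 0.902 × 222874 = 201032 W
= 201032/746 = 269 HP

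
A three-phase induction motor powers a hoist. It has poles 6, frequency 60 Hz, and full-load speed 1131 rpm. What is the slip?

n_s = 120f/p = 120×60/6 = 1200 rpm
s = (n_s − n)/n_s = (1200 − 1131)/1200 = 0.0575

5.75 %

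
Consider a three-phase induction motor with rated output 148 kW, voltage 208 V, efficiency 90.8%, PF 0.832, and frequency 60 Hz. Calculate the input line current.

544 A

P_out = 148 kW = 148000 W
P_in = P_out / η = 148000 / 0.908 = 162996 W
I_L = P_in / (√3·V_L·cosφ) = 162996 / (1.732 × 208 × 0.832) = 544 A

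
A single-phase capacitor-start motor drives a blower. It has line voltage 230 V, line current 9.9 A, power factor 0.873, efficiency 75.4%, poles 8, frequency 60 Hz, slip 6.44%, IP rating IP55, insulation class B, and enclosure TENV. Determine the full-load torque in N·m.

17 N·m

P_in = V·I·cosφ = 230 × 9.9 × 0.873 = 1988 W
P_out = η·P_in = 0.754 × 1988 = 1499 W
n_s = 120×60/8 = 900 rpm; n = 900×(1−0.0644) = 842 rpm
ω = 2π×842/60 = 88.17 rad/s
τ = P_out/ω = 1499/88.17 = 17 N·m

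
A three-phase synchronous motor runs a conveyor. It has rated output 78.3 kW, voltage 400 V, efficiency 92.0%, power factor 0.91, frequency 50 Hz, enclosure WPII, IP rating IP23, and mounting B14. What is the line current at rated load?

P_out = 78.3 kW = 78300 W
P_in = P_out / η = 78300 / 0.920 = 85109 W
I_L = P_in / (√3·V_L·cosφ) = 85109 / (1.732 × 400 × 0.91) = 135 A

135 A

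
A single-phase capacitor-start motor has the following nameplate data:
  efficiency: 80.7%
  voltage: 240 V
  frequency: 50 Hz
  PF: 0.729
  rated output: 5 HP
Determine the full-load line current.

26.4 A

P_out = 5 × 746 = 3730 W
P_in = P_out / η = 3730 / 0.807 = 4622 W
I = P_in / (V·cosφ) = 4622 / (240 × 0.729) = 26.4 A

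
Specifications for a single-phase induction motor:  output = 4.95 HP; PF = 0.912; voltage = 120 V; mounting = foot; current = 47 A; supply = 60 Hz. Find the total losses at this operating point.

P_in = V·I·cosφ = 120×47×0.912 = 5144 W
P_out = 4.95×746 = 3693 W
Losses = P_in − P_out = 5144 − 3693 = 1451 W

1450 W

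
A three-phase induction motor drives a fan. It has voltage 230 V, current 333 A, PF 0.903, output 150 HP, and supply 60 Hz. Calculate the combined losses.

7.89 kW

P_in = √3·V·I·cosφ = 1.732×230×333×0.903 = 119786 W
P_out = 150×746 = 111900 W
Losses = P_in − P_out = 119786 − 111900 = 7886 W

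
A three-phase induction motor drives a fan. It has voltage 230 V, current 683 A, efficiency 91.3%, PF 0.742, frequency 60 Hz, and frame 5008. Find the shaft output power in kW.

184 kW

P_in = √3·V·I·cosφ = 1.732 × 230 × 683 × 0.742 = 201883 W
P_out = η·P_in = 0.913 × 201883 = 184319 W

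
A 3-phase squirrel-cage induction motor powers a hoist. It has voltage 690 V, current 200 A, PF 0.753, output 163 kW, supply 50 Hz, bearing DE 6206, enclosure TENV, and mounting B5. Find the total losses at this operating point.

P_in = √3·V·I·cosφ = 1.732×690×200×0.753 = 179979 W
P_out = 163000 W
Losses = P_in − P_out = 179979 − 163000 = 16979 W

17000 W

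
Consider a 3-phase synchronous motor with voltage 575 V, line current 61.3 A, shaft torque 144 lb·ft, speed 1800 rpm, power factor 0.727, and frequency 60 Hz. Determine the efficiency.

τ = 144 lb·ft × 1.356 = 195.3 N·m
ω = 2π × 1800/60 = 188.5 rad/s; P_out = τω = 195.3 × 188.5 = 36814 W
P_in = √3·V_L·I_L·cosφ = 1.732 × 575 × 61.3 × 0.727 = 44382 W
η = P_out / P_in = 36814 / 44382 = 0.829 = 82.9%

82.9 %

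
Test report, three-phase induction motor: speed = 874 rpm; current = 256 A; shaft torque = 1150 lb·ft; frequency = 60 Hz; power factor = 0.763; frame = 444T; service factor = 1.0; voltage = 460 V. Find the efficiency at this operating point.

τ = 1150 lb·ft × 1.356 = 1559 N·m
ω = 2π × 874/60 = 91.53 rad/s; P_out = τω = 1559 × 91.53 = 142695 W
P_in = √3·V_L·I_L·cosφ = 1.732 × 460 × 256 × 0.763 = 155622 W
η = P_out / P_in = 142695 / 155622 = 0.917 = 91.7%

91.7 %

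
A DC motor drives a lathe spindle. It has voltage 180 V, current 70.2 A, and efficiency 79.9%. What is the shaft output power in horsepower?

13.5 HP

P_in = V·I = 180 × 70.2 = 12636 W
P_out = η·P_in = 0.799 × 12636 = 10096 W
= 10096/746 = 13.5 HP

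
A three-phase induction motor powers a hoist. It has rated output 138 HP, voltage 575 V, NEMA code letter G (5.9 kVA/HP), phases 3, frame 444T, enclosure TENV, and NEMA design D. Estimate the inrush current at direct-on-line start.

S_LR = 5.9 × 138 = 814.2 kVA
I_LR = S_LR/(√3·V_L) = 814200/(1.732×575) = 818 A

818 A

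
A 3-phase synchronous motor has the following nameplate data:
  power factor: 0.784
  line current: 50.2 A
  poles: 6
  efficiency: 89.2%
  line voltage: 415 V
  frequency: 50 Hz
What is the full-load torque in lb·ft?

P_in = √3·V·I·cosφ = 1.732 × 415 × 50.2 × 0.784 = 28289 W
P_out = η·P_in = 0.892 × 28289 = 25234 W
n = n_s = 120×50/6 = 1000 rpm (synchronous)
ω = 2π×1000/60 = 104.7 rad/s
τ = P_out/ω = 25234/104.7 = 241 N·m
In lb·ft: 241/1.356 = 178 lb·ft

178 lb·ft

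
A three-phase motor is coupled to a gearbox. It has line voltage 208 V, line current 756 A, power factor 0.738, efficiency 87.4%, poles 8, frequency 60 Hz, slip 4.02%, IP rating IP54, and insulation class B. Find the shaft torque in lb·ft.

1430 lb·ft

P_in = √3·V·I·cosφ = 1.732 × 208 × 756 × 0.738 = 200997 W
P_out = η·P_in = 0.874 × 200997 = 175671 W
n_s = 120×60/8 = 900 rpm; n = 900×(1−0.0402) = 864 rpm
ω = 2π×864/60 = 90.48 rad/s
τ = P_out/ω = 175671/90.48 = 1942 N·m
In lb·ft: 1942/1.356 = 1430 lb·ft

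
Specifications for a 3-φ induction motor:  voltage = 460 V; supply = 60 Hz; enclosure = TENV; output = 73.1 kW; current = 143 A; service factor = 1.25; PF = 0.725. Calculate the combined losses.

9.5 kW

P_in = √3·V·I·cosφ = 1.732×460×143×0.725 = 82600 W
P_out = 73100 W
Losses = P_in − P_out = 82600 − 73100 = 9500 W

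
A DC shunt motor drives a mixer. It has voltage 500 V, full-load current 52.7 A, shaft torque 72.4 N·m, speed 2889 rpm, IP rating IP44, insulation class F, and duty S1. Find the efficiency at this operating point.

83.1 %

ω = 2π × 2889/60 = 302.5 rad/s; P_out = τω = 72.4 × 302.5 = 21901 W
P_in = V·I = 500 × 52.7 = 26350 W
η = P_out / P_in = 21901 / 26350 = 0.831 = 83.1%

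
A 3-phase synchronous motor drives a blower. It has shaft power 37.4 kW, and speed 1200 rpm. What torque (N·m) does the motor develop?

ω = 2π × 1200/60 = 125.7 rad/s
τ = P/ω = 37400/125.7 = 298 N·m

298 N·m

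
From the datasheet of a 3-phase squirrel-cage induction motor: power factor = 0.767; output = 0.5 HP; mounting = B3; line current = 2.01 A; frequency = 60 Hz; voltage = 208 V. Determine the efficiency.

67.2 %

P_out = 0.5 × 746 = 373 W
P_in = √3·V_L·I_L·cosφ = 1.732 × 208 × 2.01 × 0.767 = 555 W
η = P_out / P_in = 373 / 555 = 0.672 = 67.2%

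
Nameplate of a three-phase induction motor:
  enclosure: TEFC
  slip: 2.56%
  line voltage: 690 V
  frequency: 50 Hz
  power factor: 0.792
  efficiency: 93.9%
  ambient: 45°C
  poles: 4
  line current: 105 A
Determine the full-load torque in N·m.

P_in = √3·V·I·cosφ = 1.732 × 690 × 105 × 0.792 = 99383 W
P_out = η·P_in = 0.939 × 99383 = 93321 W
n_s = 120×50/4 = 1500 rpm; n = 1500×(1−0.0256) = 1462 rpm
ω = 2π×1462/60 = 153.1 rad/s
τ = P_out/ω = 93321/153.1 = 610 N·m

610 N·m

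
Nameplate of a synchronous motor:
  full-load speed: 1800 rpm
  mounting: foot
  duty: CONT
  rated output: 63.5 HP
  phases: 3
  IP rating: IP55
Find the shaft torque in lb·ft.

P_out = 63.5 × 746 = 47371 W
ω = 2π × 1800/60 = 188.5 rad/s
τ = P_out/ω = 47371/188.5 = 251.3 N·m
In lb·ft: 251.3/1.356 = 185 lb·ft

185 lb·ft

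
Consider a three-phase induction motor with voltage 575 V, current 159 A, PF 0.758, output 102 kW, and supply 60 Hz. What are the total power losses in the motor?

P_in = √3·V·I·cosφ = 1.732×575×159×0.758 = 120028 W
P_out = 102000 W
Losses = P_in − P_out = 120028 − 102000 = 18028 W

18000 W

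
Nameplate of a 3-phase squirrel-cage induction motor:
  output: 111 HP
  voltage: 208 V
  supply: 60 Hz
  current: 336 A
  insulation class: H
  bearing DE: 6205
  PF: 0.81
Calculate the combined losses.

P_in = √3·V·I·cosφ = 1.732×208×336×0.81 = 98047 W
P_out = 111×746 = 82806 W
Losses = P_in − P_out = 98047 − 82806 = 15241 W

15200 W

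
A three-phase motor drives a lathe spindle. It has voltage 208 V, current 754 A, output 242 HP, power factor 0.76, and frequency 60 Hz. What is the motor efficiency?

P_out = 242 × 746 = 180532 W
P_in = √3·V_L·I_L·cosφ = 1.732 × 208 × 754 × 0.76 = 206441 W
η = P_out / P_in = 180532 / 206441 = 0.874 = 87.4%

87.4 %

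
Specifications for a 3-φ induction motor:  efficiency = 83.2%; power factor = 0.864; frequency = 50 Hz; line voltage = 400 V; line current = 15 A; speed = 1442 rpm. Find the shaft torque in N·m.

P_in = √3·V·I·cosφ = 1.732 × 400 × 15 × 0.864 = 8979 W
P_out = η·P_in = 0.832 × 8979 = 7471 W
n = 1442 rpm
ω = 2π×1442/60 = 151 rad/s
τ = P_out/ω = 7471/151 = 49.5 N·m

49.5 N·m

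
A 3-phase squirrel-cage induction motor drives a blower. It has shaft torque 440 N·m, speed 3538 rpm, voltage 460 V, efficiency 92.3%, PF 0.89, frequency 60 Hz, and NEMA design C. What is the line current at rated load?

ω = 2π×3538/60 = 370.5 rad/s; P_out = τω = 440 × 370.5 = 163020 W
P_in = P_out / η = 163020 / 0.923 = 176620 W
I_L = P_in / (√3·V_L·cosφ) = 176620 / (1.732 × 460 × 0.89) = 249 A

249 A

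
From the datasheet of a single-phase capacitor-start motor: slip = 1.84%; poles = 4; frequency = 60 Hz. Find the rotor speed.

n_s = 120f/p = 120×60/4 = 1800 rpm
n = n_s(1 − s) = 1800 × (1 − 0.0184) = 1767 rpm

1767 rpm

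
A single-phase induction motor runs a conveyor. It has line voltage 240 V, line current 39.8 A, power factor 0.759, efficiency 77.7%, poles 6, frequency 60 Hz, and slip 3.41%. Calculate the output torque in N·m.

P_in = V·I·cosφ = 240 × 39.8 × 0.759 = 7250 W
P_out = η·P_in = 0.777 × 7250 = 5633 W
n_s = 120×60/6 = 1200 rpm; n = 1200×(1−0.0341) = 1159 rpm
ω = 2π×1159/60 = 121.4 rad/s
τ = P_out/ω = 5633/121.4 = 46.4 N·m

46.4 N·m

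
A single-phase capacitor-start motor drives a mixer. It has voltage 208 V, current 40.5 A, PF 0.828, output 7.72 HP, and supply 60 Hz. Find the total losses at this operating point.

1220 W

P_in = V·I·cosφ = 208×40.5×0.828 = 6975 W
P_out = 7.72×746 = 5759 W
Losses = P_in − P_out = 6975 − 5759 = 1216 W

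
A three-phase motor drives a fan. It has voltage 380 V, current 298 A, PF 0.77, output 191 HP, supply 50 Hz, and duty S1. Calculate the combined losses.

P_in = √3·V·I·cosφ = 1.732×380×298×0.77 = 151021 W
P_out = 191×746 = 142486 W
Losses = P_in − P_out = 151021 − 142486 = 8535 W

8540 W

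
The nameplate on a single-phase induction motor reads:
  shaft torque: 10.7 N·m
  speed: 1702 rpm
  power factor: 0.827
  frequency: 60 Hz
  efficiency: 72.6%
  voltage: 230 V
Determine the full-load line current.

13.8 A

ω = 2π×1702/60 = 178.2 rad/s; P_out = τω = 10.7 × 178.2 = 1907 W
P_in = P_out / η = 1907 / 0.726 = 2627 W
I = P_in / (V·cosφ) = 2627 / (230 × 0.827) = 13.8 A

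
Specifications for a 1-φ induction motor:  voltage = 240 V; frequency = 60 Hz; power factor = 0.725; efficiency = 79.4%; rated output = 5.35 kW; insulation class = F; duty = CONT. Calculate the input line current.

P_out = 5.35 kW = 5350 W
P_in = P_out / η = 5350 / 0.794 = 6738 W
I = P_in / (V·cosφ) = 6738 / (240 × 0.725) = 38.7 A

38.7 A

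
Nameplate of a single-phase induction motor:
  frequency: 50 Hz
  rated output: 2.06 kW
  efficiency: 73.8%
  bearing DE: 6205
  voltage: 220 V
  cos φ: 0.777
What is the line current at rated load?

P_out = 2.06 kW = 2060 W
P_in = P_out / η = 2060 / 0.738 = 2791 W
I = P_in / (V·cosφ) = 2791 / (220 × 0.777) = 16.3 A

16.3 A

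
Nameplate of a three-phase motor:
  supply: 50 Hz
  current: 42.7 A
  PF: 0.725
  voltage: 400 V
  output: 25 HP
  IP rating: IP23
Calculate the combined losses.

P_in = √3·V·I·cosφ = 1.732×400×42.7×0.725 = 21447 W
P_out = 25×746 = 18650 W
Losses = P_in − P_out = 21447 − 18650 = 2797 W

2.8 kW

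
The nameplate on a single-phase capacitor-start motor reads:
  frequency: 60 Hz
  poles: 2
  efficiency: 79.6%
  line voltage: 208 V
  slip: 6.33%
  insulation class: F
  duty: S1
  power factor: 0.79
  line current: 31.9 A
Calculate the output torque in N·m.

11.8 N·m

P_in = V·I·cosφ = 208 × 31.9 × 0.79 = 5242 W
P_out = η·P_in = 0.796 × 5242 = 4173 W
n_s = 120×60/2 = 3600 rpm; n = 3600×(1−0.0633) = 3372 rpm
ω = 2π×3372/60 = 353.1 rad/s
τ = P_out/ω = 4173/353.1 = 11.8 N·m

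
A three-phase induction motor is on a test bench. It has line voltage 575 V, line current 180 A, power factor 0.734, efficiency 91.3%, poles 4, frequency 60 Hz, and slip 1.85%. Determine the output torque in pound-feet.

479 lb·ft

P_in = √3·V·I·cosφ = 1.732 × 575 × 180 × 0.734 = 131578 W
P_out = η·P_in = 0.913 × 131578 = 120131 W
n_s = 120×60/4 = 1800 rpm; n = 1800×(1−0.0185) = 1767 rpm
ω = 2π×1767/60 = 185 rad/s
τ = P_out/ω = 120131/185 = 649.4 N·m
In lb·ft: 649.4/1.356 = 479 lb·ft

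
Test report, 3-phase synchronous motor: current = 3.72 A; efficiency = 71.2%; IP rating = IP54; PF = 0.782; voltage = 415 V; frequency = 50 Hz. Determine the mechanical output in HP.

2 HP

P_in = √3·V·I·cosφ = 1.732 × 415 × 3.72 × 0.782 = 2091 W
P_out = η·P_in = 0.712 × 2091 = 1489 W
= 1489/746 = 2 HP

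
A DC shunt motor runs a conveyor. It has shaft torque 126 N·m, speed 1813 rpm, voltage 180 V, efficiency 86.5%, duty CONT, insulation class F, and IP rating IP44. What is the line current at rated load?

154 A

ω = 2π×1813/60 = 189.9 rad/s; P_out = τω = 126 × 189.9 = 23927 W
P_in = P_out / η = 23927 / 0.865 = 27661 W
I = P_in / V = 27661 / 180 = 154 A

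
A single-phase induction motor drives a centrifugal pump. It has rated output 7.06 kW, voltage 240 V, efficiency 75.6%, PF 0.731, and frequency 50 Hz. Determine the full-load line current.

53.2 A

P_out = 7.06 kW = 7060 W
P_in = P_out / η = 7060 / 0.756 = 9339 W
I = P_in / (V·cosφ) = 9339 / (240 × 0.731) = 53.2 A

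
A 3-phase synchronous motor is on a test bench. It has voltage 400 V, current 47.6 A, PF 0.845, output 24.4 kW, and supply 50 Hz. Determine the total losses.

3.47 kW

P_in = √3·V·I·cosφ = 1.732×400×47.6×0.845 = 27866 W
P_out = 24400 W
Losses = P_in − P_out = 27866 − 24400 = 3466 W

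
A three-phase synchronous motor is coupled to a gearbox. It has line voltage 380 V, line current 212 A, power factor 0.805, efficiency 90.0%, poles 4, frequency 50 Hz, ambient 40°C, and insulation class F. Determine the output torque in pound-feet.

475 lb·ft

P_in = √3·V·I·cosφ = 1.732 × 380 × 212 × 0.805 = 112322 W
P_out = η·P_in = 0.9 × 112322 = 101090 W
n = n_s = 120×50/4 = 1500 rpm (synchronous)
ω = 2π×1500/60 = 157.1 rad/s
τ = P_out/ω = 101090/157.1 = 643.5 N·m
In lb·ft: 643.5/1.356 = 475 lb·ft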